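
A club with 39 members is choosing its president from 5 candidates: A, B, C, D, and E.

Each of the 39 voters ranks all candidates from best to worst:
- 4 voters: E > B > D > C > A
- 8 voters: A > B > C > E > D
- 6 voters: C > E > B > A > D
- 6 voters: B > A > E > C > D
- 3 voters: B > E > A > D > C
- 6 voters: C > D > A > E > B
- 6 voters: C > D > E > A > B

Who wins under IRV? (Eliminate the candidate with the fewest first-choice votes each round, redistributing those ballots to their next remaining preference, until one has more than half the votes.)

Round 1: A 8, B 9, C 18, D 0, E 4. D eliminated.
Round 2: A 8, B 9, C 18, E 4. E eliminated.
Round 3: A 8, B 13, C 18. A eliminated.
Round 4: B 21, C 18. B has a majority (≥20).

B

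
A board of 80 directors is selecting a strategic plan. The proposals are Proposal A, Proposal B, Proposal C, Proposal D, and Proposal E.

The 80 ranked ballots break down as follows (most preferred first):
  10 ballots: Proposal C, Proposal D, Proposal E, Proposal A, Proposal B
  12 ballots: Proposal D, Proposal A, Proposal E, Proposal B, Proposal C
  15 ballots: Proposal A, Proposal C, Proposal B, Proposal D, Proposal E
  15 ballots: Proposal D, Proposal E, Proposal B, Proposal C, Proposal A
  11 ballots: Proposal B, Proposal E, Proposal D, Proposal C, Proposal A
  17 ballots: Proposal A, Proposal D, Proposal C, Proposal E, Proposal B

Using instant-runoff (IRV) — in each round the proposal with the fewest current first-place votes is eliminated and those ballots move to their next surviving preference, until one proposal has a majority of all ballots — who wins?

Round 1: Proposal A 32, Proposal B 11, Proposal C 10, Proposal D 27, Proposal E 0. Proposal E eliminated.
Round 2: Proposal A 32, Proposal B 11, Proposal C 10, Proposal D 27. Proposal C eliminated.
Round 3: Proposal A 32, Proposal B 11, Proposal D 37. Proposal B eliminated.
Round 4: Proposal A 32, Proposal D 48. Proposal D has a majority (≥41).

Proposal D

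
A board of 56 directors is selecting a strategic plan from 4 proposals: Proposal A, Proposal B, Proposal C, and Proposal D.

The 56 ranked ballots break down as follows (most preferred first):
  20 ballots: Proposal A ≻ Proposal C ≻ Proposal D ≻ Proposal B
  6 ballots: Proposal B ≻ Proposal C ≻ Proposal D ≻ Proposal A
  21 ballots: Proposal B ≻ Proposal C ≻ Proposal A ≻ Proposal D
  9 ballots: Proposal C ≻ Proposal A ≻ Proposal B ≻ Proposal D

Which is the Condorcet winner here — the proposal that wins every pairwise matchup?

Proposal C vs Proposal A: 36–20
Proposal C vs Proposal B: 29–27
Proposal C vs Proposal D: 56–0
Proposal C beats every other proposal.

Proposal C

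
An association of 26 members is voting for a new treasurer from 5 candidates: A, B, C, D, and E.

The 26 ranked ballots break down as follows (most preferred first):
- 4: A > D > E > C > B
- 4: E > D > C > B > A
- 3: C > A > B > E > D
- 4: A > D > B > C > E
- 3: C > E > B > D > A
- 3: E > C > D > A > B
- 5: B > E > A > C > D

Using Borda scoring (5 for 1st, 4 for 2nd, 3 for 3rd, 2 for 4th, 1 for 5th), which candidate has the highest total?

E

A: 4×5 + 4×1 + 3×4 + 4×5 + 3×1 + 3×2 + 5×3 = 80
B: 4×1 + 4×2 + 3×3 + 4×3 + 3×3 + 3×1 + 5×5 = 70
C: 4×2 + 4×3 + 3×5 + 4×2 + 3×5 + 3×4 + 5×2 = 80
D: 4×4 + 4×4 + 3×1 + 4×4 + 3×2 + 3×3 + 5×1 = 71
E: 4×3 + 4×5 + 3×2 + 4×1 + 3×4 + 3×5 + 5×4 = 89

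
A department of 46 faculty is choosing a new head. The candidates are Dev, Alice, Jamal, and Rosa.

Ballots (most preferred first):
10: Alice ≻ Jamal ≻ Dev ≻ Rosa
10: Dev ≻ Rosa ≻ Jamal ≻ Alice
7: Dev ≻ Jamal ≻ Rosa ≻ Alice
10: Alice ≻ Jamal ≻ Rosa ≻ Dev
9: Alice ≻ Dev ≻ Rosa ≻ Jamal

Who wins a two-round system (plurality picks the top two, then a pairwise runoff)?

Round 1 first-place votes: Dev 17, Alice 29, Jamal 0, Rosa 0. Alice and Dev advance.
Runoff: Alice is ranked above Dev on 29 ballots, Dev above Alice on 17.

Alice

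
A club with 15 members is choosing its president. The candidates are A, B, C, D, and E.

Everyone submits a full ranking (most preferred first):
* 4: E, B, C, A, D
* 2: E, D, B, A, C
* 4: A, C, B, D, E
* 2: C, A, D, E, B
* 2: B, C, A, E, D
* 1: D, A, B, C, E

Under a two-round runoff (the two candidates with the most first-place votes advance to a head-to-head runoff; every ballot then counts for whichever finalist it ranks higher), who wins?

Round 1 first-place votes: A 4, B 2, C 2, D 1, E 6. E and A advance.
Runoff: E is ranked above A on 6 ballots, A above E on 9.

A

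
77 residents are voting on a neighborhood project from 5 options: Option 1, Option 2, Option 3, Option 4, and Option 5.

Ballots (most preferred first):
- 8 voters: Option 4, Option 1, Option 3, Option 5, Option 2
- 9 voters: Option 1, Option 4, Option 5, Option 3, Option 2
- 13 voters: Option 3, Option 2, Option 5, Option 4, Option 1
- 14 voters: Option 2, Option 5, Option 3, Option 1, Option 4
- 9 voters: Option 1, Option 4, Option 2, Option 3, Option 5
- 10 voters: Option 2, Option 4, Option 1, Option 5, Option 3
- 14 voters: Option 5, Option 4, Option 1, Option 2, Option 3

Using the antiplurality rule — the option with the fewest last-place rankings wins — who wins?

Option 5

Last-place votes: Option 1 13, Option 2 17, Option 3 24, Option 4 14, Option 5 9.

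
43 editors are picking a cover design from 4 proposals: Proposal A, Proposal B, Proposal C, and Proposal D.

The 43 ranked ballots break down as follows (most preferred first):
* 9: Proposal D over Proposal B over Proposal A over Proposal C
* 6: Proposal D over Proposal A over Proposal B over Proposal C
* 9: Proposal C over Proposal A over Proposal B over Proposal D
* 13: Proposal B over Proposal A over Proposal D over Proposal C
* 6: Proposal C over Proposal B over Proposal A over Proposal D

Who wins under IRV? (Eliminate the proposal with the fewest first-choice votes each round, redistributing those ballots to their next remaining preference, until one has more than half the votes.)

Round 1: Proposal A 0, Proposal B 13, Proposal C 15, Proposal D 15. Proposal A eliminated.
Round 2: Proposal B 13, Proposal C 15, Proposal D 15. Proposal B eliminated.
Round 3: Proposal C 15, Proposal D 28. Proposal D has a majority (≥22).

Proposal D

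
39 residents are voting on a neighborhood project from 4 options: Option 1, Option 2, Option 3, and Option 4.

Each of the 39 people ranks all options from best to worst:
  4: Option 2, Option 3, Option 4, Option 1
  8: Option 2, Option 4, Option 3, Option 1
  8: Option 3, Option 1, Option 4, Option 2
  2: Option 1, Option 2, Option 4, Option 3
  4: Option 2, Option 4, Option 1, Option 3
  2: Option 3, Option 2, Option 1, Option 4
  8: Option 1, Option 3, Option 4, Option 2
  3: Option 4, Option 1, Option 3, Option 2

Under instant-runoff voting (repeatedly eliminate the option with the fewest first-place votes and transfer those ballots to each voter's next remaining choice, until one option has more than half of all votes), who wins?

Option 1

Round 1: Option 1 10, Option 2 16, Option 3 10, Option 4 3. Option 4 eliminated.
Round 2: Option 1 13, Option 2 16, Option 3 10. Option 3 eliminated.
Round 3: Option 1 21, Option 2 18. Option 1 has a majority (≥20).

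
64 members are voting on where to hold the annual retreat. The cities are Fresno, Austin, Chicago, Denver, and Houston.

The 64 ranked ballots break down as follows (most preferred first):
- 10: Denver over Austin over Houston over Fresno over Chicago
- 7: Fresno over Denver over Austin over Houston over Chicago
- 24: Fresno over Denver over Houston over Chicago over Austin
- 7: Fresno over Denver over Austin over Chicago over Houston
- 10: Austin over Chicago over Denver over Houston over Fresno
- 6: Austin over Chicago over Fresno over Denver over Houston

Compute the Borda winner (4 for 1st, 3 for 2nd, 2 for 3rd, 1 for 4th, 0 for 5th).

Denver

Fresno: 10×1 + 7×4 + 24×4 + 7×4 + 10×0 + 6×2 = 174
Austin: 10×3 + 7×2 + 24×0 + 7×2 + 10×4 + 6×4 = 122
Chicago: 10×0 + 7×0 + 24×1 + 7×1 + 10×3 + 6×3 = 79
Denver: 10×4 + 7×3 + 24×3 + 7×3 + 10×2 + 6×1 = 180
Houston: 10×2 + 7×1 + 24×2 + 7×0 + 10×1 + 6×0 = 85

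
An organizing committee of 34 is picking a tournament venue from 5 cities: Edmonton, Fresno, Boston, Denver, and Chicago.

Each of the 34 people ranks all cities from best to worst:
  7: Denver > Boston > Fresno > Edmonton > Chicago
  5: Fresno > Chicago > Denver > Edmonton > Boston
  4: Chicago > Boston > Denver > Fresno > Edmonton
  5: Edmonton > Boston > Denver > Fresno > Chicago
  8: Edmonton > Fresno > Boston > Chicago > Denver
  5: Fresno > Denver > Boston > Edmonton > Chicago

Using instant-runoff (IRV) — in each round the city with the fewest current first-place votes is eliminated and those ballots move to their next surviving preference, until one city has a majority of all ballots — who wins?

Round 1: Edmonton 13, Fresno 10, Boston 0, Denver 7, Chicago 4. Boston eliminated.
Round 2: Edmonton 13, Fresno 10, Denver 7, Chicago 4. Chicago eliminated.
Round 3: Edmonton 13, Fresno 10, Denver 11. Fresno eliminated.
Round 4: Edmonton 13, Denver 21. Denver has a majority (≥18).

Denver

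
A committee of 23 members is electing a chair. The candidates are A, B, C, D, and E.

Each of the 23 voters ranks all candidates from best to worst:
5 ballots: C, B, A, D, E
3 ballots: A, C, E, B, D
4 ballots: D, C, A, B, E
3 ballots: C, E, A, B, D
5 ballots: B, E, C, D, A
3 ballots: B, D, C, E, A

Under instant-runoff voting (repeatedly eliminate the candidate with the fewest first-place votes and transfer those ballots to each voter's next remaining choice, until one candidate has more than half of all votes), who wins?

Round 1: A 3, B 8, C 8, D 4, E 0. E eliminated.
Round 2: A 3, B 8, C 8, D 4. A eliminated.
Round 3: B 8, C 11, D 4. D eliminated.
Round 4: B 8, C 15. C has a majority (≥12).

C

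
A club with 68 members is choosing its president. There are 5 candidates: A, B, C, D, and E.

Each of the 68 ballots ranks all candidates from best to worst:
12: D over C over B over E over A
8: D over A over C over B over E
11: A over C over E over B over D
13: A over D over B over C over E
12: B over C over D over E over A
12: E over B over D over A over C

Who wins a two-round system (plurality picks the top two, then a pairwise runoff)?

D

Round 1 first-place votes: A 24, B 12, C 0, D 20, E 12. A and D advance.
Runoff: A is ranked above D on 24 ballots, D above A on 44.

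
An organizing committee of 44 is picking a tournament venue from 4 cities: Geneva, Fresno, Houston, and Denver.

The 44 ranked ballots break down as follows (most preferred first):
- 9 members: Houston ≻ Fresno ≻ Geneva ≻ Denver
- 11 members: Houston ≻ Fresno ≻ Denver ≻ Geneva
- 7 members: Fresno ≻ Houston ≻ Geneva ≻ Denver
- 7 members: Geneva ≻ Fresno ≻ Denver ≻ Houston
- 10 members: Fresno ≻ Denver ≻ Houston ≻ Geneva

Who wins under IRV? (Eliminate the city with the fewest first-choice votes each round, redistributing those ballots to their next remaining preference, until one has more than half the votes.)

Fresno

Round 1: Geneva 7, Fresno 17, Houston 20, Denver 0. Denver eliminated.
Round 2: Geneva 7, Fresno 17, Houston 20. Geneva eliminated.
Round 3: Fresno 24, Houston 20. Fresno has a majority (≥23).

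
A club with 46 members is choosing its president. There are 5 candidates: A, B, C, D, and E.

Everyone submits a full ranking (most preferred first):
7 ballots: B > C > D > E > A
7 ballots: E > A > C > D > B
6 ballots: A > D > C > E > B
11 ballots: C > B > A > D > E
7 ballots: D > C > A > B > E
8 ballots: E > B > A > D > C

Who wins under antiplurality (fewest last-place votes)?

D

Last-place votes: A 7, B 13, C 8, D 0, E 18.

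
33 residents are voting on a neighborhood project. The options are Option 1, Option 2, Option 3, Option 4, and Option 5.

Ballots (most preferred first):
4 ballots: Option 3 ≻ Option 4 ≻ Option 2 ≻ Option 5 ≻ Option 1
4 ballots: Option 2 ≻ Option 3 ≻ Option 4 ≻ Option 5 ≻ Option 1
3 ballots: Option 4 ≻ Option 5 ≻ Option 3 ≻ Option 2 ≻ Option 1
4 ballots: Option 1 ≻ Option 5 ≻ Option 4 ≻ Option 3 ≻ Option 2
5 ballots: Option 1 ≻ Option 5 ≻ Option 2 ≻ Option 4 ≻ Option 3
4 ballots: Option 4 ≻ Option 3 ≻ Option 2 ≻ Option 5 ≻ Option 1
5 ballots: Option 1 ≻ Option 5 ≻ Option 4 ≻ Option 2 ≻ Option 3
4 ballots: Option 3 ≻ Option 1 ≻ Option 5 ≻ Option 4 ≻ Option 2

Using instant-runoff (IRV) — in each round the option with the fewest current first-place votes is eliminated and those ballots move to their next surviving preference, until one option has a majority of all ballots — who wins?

Round 1: Option 1 14, Option 2 4, Option 3 8, Option 4 7, Option 5 0. Option 5 eliminated.
Round 2: Option 1 14, Option 2 4, Option 3 8, Option 4 7. Option 2 eliminated.
Round 3: Option 1 14, Option 3 12, Option 4 7. Option 4 eliminated.
Round 4: Option 1 14, Option 3 19. Option 3 has a majority (≥17).

Option 3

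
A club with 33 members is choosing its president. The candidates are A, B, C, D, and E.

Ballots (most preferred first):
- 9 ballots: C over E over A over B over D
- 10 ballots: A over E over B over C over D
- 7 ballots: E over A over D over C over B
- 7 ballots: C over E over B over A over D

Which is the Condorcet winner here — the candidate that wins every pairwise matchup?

E

E vs A: 23–10
E vs B: 33–0
E vs C: 17–16
E vs D: 33–0
E beats every other candidate.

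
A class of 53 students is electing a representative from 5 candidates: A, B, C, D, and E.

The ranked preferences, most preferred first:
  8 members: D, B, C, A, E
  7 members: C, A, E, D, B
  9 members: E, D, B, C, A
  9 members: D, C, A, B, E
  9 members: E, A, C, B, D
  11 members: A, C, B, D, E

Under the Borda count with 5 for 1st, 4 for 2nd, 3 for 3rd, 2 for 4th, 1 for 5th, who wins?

C

A: 8×2 + 7×4 + 9×1 + 9×3 + 9×4 + 11×5 = 171
B: 8×4 + 7×1 + 9×3 + 9×2 + 9×2 + 11×3 = 135
C: 8×3 + 7×5 + 9×2 + 9×4 + 9×3 + 11×4 = 184
D: 8×5 + 7×2 + 9×4 + 9×5 + 9×1 + 11×2 = 166
E: 8×1 + 7×3 + 9×5 + 9×1 + 9×5 + 11×1 = 139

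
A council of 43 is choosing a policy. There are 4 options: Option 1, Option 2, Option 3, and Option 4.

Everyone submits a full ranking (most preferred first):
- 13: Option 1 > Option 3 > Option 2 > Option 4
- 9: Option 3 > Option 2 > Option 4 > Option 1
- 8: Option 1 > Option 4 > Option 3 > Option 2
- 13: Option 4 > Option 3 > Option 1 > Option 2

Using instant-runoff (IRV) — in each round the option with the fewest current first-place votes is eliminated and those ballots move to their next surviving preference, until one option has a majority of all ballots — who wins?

Round 1: Option 1 21, Option 2 0, Option 3 9, Option 4 13. Option 2 eliminated.
Round 2: Option 1 21, Option 3 9, Option 4 13. Option 3 eliminated.
Round 3: Option 1 21, Option 4 22. Option 4 has a majority (≥22).

Option 4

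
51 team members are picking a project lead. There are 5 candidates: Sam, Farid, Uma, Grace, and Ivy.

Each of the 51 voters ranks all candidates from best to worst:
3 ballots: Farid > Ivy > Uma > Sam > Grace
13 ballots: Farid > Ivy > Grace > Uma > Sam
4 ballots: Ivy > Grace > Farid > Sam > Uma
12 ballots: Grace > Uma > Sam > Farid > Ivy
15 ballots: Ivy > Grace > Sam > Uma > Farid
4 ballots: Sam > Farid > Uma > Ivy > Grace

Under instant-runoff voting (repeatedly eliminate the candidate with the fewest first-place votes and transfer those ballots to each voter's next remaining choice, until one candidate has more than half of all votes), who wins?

Farid

Round 1: Sam 4, Farid 16, Uma 0, Grace 12, Ivy 19. Uma eliminated.
Round 2: Sam 4, Farid 16, Grace 12, Ivy 19. Sam eliminated.
Round 3: Farid 20, Grace 12, Ivy 19. Grace eliminated.
Round 4: Farid 32, Ivy 19. Farid has a majority (≥26).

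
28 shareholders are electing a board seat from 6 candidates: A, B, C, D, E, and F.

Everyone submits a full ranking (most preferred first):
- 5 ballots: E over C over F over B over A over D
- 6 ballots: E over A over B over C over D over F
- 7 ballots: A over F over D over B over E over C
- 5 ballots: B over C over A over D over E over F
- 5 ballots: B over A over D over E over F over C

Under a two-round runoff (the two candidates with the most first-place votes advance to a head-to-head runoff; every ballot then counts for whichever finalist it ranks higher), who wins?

B

Round 1 first-place votes: A 7, B 10, C 0, D 0, E 11, F 0. E and B advance.
Runoff: E is ranked above B on 11 ballots, B above E on 17.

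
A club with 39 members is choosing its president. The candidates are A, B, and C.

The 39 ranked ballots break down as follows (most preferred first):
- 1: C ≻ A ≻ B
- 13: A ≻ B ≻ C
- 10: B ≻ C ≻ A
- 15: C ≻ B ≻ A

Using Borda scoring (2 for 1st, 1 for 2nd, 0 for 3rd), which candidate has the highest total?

A: 1×1 + 13×2 + 10×0 + 15×0 = 27
B: 1×0 + 13×1 + 10×2 + 15×1 = 48
C: 1×2 + 13×0 + 10×1 + 15×2 = 42

B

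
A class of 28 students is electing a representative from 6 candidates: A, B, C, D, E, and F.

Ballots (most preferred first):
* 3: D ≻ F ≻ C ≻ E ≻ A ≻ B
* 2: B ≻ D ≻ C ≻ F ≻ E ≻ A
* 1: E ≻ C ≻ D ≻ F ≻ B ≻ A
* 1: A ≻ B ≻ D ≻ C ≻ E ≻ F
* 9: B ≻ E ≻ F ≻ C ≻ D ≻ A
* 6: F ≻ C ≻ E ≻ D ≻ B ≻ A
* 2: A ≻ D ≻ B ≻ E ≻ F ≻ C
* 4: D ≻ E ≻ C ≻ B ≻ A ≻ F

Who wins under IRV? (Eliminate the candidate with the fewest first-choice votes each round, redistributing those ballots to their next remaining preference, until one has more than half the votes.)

Round 1: A 3, B 11, C 0, D 7, E 1, F 6. C eliminated.
Round 2: A 3, B 11, D 7, E 1, F 6. E eliminated.
Round 3: A 3, B 11, D 8, F 6. A eliminated.
Round 4: B 12, D 10, F 6. F eliminated.
Round 5: B 12, D 16. D has a majority (≥15).

D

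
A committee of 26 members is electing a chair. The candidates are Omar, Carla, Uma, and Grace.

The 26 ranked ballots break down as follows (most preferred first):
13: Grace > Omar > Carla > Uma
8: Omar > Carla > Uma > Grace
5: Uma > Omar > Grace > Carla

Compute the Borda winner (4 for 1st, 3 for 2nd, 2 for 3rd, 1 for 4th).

Omar

Omar: 13×3 + 8×4 + 5×3 = 86
Carla: 13×2 + 8×3 + 5×1 = 55
Uma: 13×1 + 8×2 + 5×4 = 49
Grace: 13×4 + 8×1 + 5×2 = 70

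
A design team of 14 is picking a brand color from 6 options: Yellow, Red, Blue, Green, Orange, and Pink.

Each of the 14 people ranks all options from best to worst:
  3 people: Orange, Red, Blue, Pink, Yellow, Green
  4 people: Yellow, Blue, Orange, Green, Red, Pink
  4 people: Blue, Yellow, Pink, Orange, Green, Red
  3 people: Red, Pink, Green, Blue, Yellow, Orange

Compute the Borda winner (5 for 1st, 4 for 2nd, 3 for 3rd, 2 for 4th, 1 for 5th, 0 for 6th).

Blue

Yellow: 3×1 + 4×5 + 4×4 + 3×1 = 42
Red: 3×4 + 4×1 + 4×0 + 3×5 = 31
Blue: 3×3 + 4×4 + 4×5 + 3×2 = 51
Green: 3×0 + 4×2 + 4×1 + 3×3 = 21
Orange: 3×5 + 4×3 + 4×2 + 3×0 = 35
Pink: 3×2 + 4×0 + 4×3 + 3×4 = 30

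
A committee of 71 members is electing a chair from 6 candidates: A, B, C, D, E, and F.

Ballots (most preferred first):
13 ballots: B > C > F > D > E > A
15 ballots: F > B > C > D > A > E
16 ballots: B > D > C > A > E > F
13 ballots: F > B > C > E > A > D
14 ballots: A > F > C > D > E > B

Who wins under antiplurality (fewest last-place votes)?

C

Last-place votes: A 13, B 14, C 0, D 13, E 15, F 16.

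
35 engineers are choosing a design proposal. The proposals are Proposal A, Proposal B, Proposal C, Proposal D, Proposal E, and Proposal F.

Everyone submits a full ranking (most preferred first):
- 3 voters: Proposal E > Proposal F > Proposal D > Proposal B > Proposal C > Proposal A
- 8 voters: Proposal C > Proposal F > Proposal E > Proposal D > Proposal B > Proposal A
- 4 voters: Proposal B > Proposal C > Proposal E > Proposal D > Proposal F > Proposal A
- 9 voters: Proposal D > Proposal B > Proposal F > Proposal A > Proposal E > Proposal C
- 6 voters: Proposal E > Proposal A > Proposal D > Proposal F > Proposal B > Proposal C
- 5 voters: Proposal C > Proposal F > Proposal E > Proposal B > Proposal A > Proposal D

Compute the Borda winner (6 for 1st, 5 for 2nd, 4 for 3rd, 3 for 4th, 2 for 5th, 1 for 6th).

Proposal F

Proposal A: 3×1 + 8×1 + 4×1 + 9×3 + 6×5 + 5×2 = 82
Proposal B: 3×3 + 8×2 + 4×6 + 9×5 + 6×2 + 5×3 = 121
Proposal C: 3×2 + 8×6 + 4×5 + 9×1 + 6×1 + 5×6 = 119
Proposal D: 3×4 + 8×3 + 4×3 + 9×6 + 6×4 + 5×1 = 131
Proposal E: 3×6 + 8×4 + 4×4 + 9×2 + 6×6 + 5×4 = 140
Proposal F: 3×5 + 8×5 + 4×2 + 9×4 + 6×3 + 5×5 = 142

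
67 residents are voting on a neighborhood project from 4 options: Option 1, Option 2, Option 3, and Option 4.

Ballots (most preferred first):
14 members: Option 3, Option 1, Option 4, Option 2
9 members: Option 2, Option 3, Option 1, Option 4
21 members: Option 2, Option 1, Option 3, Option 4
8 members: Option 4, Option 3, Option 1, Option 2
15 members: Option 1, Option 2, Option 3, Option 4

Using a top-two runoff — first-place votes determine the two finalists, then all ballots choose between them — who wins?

Option 1

Round 1 first-place votes: Option 1 15, Option 2 30, Option 3 14, Option 4 8. Option 2 and Option 1 advance.
Runoff: Option 2 is ranked above Option 1 on 30 ballots, Option 1 above Option 2 on 37.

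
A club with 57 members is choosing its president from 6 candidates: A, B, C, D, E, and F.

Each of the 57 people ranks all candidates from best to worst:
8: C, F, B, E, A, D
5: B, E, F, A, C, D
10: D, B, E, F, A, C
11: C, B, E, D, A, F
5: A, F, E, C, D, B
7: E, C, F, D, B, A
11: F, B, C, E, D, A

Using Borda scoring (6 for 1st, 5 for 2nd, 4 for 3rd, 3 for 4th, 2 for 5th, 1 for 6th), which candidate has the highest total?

B

A: 8×2 + 5×3 + 10×2 + 11×2 + 5×6 + 7×1 + 11×1 = 121
B: 8×4 + 5×6 + 10×5 + 11×5 + 5×1 + 7×2 + 11×5 = 241
C: 8×6 + 5×2 + 10×1 + 11×6 + 5×3 + 7×5 + 11×4 = 228
D: 8×1 + 5×1 + 10×6 + 11×3 + 5×2 + 7×3 + 11×2 = 159
E: 8×3 + 5×5 + 10×4 + 11×4 + 5×4 + 7×6 + 11×3 = 228
F: 8×5 + 5×4 + 10×3 + 11×1 + 5×5 + 7×4 + 11×6 = 220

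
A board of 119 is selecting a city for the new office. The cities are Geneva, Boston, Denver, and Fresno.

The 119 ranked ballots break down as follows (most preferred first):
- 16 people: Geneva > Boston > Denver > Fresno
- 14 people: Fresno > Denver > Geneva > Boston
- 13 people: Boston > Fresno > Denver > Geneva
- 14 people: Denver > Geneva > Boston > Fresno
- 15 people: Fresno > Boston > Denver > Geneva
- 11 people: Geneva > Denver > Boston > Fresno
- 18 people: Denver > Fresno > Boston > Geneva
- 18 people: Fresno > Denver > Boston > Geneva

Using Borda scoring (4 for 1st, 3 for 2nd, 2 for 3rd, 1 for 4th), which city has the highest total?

Geneva: 16×4 + 14×2 + 13×1 + 14×3 + 15×1 + 11×4 + 18×1 + 18×1 = 242
Boston: 16×3 + 14×1 + 13×4 + 14×2 + 15×3 + 11×2 + 18×2 + 18×2 = 281
Denver: 16×2 + 14×3 + 13×2 + 14×4 + 15×2 + 11×3 + 18×4 + 18×3 = 345
Fresno: 16×1 + 14×4 + 13×3 + 14×1 + 15×4 + 11×1 + 18×3 + 18×4 = 322

Denver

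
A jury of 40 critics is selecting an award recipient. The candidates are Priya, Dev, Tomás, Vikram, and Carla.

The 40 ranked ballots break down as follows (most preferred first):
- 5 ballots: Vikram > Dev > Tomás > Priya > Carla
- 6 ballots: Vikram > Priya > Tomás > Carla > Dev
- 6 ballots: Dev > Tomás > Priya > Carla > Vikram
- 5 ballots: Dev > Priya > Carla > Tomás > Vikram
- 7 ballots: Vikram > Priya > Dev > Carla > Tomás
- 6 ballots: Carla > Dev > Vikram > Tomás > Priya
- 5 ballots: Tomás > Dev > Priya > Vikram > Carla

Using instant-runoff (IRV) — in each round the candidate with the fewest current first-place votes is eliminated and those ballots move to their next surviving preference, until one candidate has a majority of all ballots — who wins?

Dev

Round 1: Priya 0, Dev 11, Tomás 5, Vikram 18, Carla 6. Priya eliminated.
Round 2: Dev 11, Tomás 5, Vikram 18, Carla 6. Tomás eliminated.
Round 3: Dev 16, Vikram 18, Carla 6. Carla eliminated.
Round 4: Dev 22, Vikram 18. Dev has a majority (≥21).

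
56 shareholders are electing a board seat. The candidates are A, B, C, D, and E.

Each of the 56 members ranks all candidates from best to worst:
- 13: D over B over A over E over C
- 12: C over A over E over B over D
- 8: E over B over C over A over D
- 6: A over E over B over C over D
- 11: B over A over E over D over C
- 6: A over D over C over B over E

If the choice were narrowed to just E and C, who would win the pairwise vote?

E

E is ranked above C on 38 ballots; C above E on 18.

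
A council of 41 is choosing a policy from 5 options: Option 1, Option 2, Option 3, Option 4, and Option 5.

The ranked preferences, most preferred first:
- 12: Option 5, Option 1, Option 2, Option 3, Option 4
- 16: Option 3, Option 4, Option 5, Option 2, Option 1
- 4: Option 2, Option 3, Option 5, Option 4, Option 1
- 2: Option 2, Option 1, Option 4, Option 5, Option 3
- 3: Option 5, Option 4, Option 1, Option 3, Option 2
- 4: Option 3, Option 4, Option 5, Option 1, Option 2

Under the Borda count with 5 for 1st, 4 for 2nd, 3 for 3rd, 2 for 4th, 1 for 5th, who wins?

Option 5

Option 1: 12×4 + 16×1 + 4×1 + 2×4 + 3×3 + 4×2 = 93
Option 2: 12×3 + 16×2 + 4×5 + 2×5 + 3×1 + 4×1 = 105
Option 3: 12×2 + 16×5 + 4×4 + 2×1 + 3×2 + 4×5 = 148
Option 4: 12×1 + 16×4 + 4×2 + 2×3 + 3×4 + 4×4 = 118
Option 5: 12×5 + 16×3 + 4×3 + 2×2 + 3×5 + 4×3 = 151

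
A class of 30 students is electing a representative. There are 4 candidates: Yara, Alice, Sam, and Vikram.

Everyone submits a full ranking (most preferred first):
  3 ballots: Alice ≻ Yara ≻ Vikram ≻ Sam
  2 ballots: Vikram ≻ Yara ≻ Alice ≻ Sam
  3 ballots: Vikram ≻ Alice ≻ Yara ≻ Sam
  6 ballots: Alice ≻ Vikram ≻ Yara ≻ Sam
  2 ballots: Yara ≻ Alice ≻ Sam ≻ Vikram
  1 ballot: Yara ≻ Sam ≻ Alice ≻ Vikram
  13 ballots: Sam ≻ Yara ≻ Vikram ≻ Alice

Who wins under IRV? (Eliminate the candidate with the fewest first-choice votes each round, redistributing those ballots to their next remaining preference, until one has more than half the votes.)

Alice

Round 1: Yara 3, Alice 9, Sam 13, Vikram 5. Yara eliminated.
Round 2: Alice 11, Sam 14, Vikram 5. Vikram eliminated.
Round 3: Alice 16, Sam 14. Alice has a majority (≥16).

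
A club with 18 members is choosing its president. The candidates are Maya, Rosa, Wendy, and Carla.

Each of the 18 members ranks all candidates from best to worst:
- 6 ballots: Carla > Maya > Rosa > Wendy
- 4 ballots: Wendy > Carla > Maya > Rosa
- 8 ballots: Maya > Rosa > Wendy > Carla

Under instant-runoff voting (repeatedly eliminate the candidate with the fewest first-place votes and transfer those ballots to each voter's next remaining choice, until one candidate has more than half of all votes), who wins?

Round 1: Maya 8, Rosa 0, Wendy 4, Carla 6. Rosa eliminated.
Round 2: Maya 8, Wendy 4, Carla 6. Wendy eliminated.
Round 3: Maya 8, Carla 10. Carla has a majority (≥10).

Carla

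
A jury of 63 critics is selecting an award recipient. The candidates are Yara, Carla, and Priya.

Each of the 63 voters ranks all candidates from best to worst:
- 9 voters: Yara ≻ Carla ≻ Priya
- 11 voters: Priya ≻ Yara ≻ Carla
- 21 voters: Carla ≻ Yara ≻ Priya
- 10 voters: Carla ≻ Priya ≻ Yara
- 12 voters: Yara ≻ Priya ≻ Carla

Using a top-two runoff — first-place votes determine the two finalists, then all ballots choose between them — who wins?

Round 1 first-place votes: Yara 21, Carla 31, Priya 11. Carla and Yara advance.
Runoff: Carla is ranked above Yara on 31 ballots, Yara above Carla on 32.

Yara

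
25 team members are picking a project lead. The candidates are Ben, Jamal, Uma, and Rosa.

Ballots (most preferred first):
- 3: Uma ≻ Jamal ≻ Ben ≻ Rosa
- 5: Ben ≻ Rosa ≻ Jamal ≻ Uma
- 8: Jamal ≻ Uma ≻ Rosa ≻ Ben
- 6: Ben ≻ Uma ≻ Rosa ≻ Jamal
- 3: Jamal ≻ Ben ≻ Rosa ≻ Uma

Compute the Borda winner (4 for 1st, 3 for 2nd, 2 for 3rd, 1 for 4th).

Jamal

Ben: 3×2 + 5×4 + 8×1 + 6×4 + 3×3 = 67
Jamal: 3×3 + 5×2 + 8×4 + 6×1 + 3×4 = 69
Uma: 3×4 + 5×1 + 8×3 + 6×3 + 3×1 = 62
Rosa: 3×1 + 5×3 + 8×2 + 6×2 + 3×2 = 52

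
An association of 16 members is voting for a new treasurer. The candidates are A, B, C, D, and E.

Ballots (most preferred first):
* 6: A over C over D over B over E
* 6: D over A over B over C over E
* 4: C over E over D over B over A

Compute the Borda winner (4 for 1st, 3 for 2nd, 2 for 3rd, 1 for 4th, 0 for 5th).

A: 6×4 + 6×3 + 4×0 = 42
B: 6×1 + 6×2 + 4×1 = 22
C: 6×3 + 6×1 + 4×4 = 40
D: 6×2 + 6×4 + 4×2 = 44
E: 6×0 + 6×0 + 4×3 = 12

D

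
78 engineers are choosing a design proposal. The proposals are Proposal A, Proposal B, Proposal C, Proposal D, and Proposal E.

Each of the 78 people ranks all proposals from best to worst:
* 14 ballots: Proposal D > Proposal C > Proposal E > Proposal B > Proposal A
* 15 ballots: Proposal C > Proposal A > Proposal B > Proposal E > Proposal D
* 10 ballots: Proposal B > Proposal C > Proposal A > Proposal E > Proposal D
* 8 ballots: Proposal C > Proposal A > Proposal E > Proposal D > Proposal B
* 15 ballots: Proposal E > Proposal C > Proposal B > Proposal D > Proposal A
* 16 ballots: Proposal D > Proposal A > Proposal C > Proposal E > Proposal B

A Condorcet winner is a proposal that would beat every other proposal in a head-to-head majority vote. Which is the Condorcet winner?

Proposal C vs Proposal A: 62–16
Proposal C vs Proposal B: 68–10
Proposal C vs Proposal D: 48–30
Proposal C vs Proposal E: 63–15
Proposal C beats every other proposal.

Proposal C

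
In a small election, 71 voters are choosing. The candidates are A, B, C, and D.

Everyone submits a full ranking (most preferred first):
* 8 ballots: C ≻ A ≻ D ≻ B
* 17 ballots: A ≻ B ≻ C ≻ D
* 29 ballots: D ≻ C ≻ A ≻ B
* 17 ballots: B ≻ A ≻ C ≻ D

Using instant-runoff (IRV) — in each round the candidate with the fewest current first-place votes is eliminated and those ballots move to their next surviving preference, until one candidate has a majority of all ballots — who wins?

Round 1: A 17, B 17, C 8, D 29. C eliminated.
Round 2: A 25, B 17, D 29. B eliminated.
Round 3: A 42, D 29. A has a majority (≥36).

A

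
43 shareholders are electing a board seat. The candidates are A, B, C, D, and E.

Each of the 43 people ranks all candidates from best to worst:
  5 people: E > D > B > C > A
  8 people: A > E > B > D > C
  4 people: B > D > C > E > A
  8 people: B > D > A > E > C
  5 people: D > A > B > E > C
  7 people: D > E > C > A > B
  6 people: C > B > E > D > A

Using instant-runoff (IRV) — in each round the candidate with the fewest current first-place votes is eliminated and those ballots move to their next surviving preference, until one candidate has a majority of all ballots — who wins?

B

Round 1: A 8, B 12, C 6, D 12, E 5. E eliminated.
Round 2: A 8, B 12, C 6, D 17. C eliminated.
Round 3: A 8, B 18, D 17. A eliminated.
Round 4: B 26, D 17. B has a majority (≥22).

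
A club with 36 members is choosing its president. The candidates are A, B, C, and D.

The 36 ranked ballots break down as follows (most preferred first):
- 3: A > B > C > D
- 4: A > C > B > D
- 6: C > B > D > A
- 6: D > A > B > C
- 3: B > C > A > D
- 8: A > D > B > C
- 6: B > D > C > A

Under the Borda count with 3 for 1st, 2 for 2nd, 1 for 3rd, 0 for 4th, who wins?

A: 3×3 + 4×3 + 6×0 + 6×2 + 3×1 + 8×3 + 6×0 = 60
B: 3×2 + 4×1 + 6×2 + 6×1 + 3×3 + 8×1 + 6×3 = 63
C: 3×1 + 4×2 + 6×3 + 6×0 + 3×2 + 8×0 + 6×1 = 41
D: 3×0 + 4×0 + 6×1 + 6×3 + 3×0 + 8×2 + 6×2 = 52

B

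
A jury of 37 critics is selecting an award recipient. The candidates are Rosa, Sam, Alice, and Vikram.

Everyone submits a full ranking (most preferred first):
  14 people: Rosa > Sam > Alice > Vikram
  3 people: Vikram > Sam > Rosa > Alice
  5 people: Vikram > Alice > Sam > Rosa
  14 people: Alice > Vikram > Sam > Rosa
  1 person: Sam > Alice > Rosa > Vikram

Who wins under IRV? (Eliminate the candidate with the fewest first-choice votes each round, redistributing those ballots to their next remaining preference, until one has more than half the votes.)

Round 1: Rosa 14, Sam 1, Alice 14, Vikram 8. Sam eliminated.
Round 2: Rosa 14, Alice 15, Vikram 8. Vikram eliminated.
Round 3: Rosa 17, Alice 20. Alice has a majority (≥19).

Alice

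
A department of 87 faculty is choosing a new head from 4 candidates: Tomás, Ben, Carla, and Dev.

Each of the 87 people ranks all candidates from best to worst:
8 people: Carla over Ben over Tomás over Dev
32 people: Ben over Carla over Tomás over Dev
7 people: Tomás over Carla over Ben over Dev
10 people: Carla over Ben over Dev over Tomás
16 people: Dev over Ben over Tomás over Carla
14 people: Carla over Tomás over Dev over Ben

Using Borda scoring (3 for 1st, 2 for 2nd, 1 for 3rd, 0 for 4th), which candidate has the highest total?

Tomás: 8×1 + 32×1 + 7×3 + 10×0 + 16×1 + 14×2 = 105
Ben: 8×2 + 32×3 + 7×1 + 10×2 + 16×2 + 14×0 = 171
Carla: 8×3 + 32×2 + 7×2 + 10×3 + 16×0 + 14×3 = 174
Dev: 8×0 + 32×0 + 7×0 + 10×1 + 16×3 + 14×1 = 72

Carla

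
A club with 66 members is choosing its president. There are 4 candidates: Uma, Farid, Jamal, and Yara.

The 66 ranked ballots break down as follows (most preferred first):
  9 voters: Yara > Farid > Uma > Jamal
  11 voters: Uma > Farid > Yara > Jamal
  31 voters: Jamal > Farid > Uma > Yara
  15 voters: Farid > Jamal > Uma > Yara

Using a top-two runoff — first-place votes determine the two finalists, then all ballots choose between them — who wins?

Farid

Round 1 first-place votes: Uma 11, Farid 15, Jamal 31, Yara 9. Jamal and Farid advance.
Runoff: Jamal is ranked above Farid on 31 ballots, Farid above Jamal on 35.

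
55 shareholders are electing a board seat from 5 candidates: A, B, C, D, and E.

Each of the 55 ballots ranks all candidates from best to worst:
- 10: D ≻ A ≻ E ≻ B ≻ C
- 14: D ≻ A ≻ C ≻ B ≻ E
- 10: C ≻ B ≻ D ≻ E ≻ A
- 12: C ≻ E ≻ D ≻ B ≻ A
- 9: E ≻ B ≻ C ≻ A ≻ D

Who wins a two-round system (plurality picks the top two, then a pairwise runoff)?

C

Round 1 first-place votes: A 0, B 0, C 22, D 24, E 9. D and C advance.
Runoff: D is ranked above C on 24 ballots, C above D on 31.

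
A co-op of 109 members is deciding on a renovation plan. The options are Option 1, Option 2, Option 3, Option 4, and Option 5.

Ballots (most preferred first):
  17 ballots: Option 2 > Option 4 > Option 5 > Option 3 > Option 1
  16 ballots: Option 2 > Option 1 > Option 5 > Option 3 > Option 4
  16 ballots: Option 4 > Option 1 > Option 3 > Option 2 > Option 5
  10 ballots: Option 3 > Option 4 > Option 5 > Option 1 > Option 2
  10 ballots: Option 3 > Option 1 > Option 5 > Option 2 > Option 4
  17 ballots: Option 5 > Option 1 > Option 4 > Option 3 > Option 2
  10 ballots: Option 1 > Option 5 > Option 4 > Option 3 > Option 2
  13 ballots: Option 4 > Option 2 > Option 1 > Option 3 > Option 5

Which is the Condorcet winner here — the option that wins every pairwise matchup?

Option 4 vs Option 1: 56–53
Option 4 vs Option 2: 66–43
Option 4 vs Option 3: 73–36
Option 4 vs Option 5: 56–53
Option 4 beats every other option.

Option 4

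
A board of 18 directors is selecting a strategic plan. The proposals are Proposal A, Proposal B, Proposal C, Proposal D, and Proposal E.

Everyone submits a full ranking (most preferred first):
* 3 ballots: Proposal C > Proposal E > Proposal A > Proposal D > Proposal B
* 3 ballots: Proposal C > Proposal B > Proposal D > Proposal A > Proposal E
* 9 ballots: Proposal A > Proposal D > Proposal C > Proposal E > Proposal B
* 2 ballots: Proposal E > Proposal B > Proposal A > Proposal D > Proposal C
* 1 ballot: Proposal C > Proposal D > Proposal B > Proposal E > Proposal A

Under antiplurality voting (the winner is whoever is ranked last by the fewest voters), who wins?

Proposal D

Last-place votes: Proposal A 1, Proposal B 12, Proposal C 2, Proposal D 0, Proposal E 3.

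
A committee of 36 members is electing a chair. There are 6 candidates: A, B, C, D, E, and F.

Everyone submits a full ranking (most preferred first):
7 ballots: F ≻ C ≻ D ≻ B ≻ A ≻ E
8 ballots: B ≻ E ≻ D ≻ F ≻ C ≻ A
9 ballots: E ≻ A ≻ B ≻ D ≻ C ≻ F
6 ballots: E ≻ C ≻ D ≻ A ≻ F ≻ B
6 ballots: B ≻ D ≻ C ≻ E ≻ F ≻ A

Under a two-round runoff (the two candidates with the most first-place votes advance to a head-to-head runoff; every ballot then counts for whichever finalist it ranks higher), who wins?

B

Round 1 first-place votes: A 0, B 14, C 0, D 0, E 15, F 7. E and B advance.
Runoff: E is ranked above B on 15 ballots, B above E on 21.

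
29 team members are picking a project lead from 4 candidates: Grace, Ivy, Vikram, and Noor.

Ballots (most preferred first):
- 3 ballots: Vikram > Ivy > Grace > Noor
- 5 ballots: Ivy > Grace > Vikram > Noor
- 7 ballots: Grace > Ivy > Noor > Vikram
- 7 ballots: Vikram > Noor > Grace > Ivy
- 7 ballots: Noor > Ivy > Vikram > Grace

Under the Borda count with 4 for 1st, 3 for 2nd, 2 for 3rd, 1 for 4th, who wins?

Grace: 3×2 + 5×3 + 7×4 + 7×2 + 7×1 = 70
Ivy: 3×3 + 5×4 + 7×3 + 7×1 + 7×3 = 78
Vikram: 3×4 + 5×2 + 7×1 + 7×4 + 7×2 = 71
Noor: 3×1 + 5×1 + 7×2 + 7×3 + 7×4 = 71

Ivy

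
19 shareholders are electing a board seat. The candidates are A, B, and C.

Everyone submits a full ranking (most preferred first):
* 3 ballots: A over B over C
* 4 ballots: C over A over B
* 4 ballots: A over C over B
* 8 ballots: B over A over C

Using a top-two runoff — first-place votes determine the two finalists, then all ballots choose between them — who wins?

Round 1 first-place votes: A 7, B 8, C 4. B and A advance.
Runoff: B is ranked above A on 8 ballots, A above B on 11.

A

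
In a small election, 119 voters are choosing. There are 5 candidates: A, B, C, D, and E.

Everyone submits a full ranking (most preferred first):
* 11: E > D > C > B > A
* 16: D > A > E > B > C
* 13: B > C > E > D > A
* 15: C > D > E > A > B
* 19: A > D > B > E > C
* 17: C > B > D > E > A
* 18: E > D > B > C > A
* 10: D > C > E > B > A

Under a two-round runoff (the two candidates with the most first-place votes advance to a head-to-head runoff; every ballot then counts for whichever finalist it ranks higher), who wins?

E

Round 1 first-place votes: A 19, B 13, C 32, D 26, E 29. C and E advance.
Runoff: C is ranked above E on 55 ballots, E above C on 64.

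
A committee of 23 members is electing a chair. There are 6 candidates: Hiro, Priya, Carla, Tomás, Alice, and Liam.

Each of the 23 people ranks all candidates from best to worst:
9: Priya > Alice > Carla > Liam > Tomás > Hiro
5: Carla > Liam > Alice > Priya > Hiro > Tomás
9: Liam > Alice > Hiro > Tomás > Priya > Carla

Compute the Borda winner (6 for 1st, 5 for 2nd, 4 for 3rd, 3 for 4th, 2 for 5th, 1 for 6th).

Hiro: 9×1 + 5×2 + 9×4 = 55
Priya: 9×6 + 5×3 + 9×2 = 87
Carla: 9×4 + 5×6 + 9×1 = 75
Tomás: 9×2 + 5×1 + 9×3 = 50
Alice: 9×5 + 5×4 + 9×5 = 110
Liam: 9×3 + 5×5 + 9×6 = 106

Alice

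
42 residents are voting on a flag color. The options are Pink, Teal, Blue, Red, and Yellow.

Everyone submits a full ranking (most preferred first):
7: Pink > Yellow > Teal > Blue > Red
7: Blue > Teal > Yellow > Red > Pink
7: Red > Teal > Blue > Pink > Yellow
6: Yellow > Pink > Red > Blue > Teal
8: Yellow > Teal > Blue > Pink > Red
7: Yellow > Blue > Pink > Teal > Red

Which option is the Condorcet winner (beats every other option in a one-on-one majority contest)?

Yellow

Yellow vs Pink: 28–14
Yellow vs Teal: 28–14
Yellow vs Blue: 28–14
Yellow vs Red: 35–7
Yellow beats every other option.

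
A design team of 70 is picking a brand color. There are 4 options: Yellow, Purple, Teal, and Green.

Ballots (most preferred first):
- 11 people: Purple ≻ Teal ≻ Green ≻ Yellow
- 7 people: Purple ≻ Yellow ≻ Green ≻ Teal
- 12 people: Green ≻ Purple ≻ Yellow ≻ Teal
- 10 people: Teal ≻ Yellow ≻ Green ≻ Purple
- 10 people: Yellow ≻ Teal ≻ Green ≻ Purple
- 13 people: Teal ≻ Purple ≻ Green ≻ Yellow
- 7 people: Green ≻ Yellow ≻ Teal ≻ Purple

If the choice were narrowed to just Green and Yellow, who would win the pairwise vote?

Green is ranked above Yellow on 43 ballots; Yellow above Green on 27.

Green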